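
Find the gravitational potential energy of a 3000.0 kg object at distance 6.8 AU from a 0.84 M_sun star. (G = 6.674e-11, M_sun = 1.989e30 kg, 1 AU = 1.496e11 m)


M = 0.84 * 1.989e30 kg = 1.67076e+30 kg; r = 6.8 AU * 1.496e11 m/AU = 1.01728e+12 m. U = -GM*m/r = -(6.674e-11 * 1.67076e+30 * 3000.0) / 1.01728e+12 = -3.288e+11

-3.288e+11 J


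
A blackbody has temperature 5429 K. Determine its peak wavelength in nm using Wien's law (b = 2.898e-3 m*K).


lam_max = b / T = 2.898e-3 / 5429 = 5.338e-07 m = 533.8 nm

533.8 nm


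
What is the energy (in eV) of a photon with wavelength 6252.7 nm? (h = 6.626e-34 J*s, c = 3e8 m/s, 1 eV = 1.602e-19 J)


E = hc/lambda = 6.626e-34 * 3e8 / 6.253e-06 = 3.179e-20 J = 0.1984 eV

0.1984 eV


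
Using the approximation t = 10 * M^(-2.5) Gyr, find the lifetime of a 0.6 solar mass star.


t = 10 * M^(-2.5) = 10 * 0.6^(-2.5) = 35.861

35.861 Gyr


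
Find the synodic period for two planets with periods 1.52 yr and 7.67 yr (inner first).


1/P_syn = |1/P1 - 1/P2| = |1/1.52 - 1/7.67| => P_syn = 1.8957

1.8957 years


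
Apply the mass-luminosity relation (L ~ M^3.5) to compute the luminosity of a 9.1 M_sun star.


L/L_sun = (M/M_sun)^3.5 = 9.1^3.5 = 2273.2378

2273.2378 L_sun


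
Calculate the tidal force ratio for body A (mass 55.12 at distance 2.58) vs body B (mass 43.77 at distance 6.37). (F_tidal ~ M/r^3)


Ratio = (M1/r1^3) / (M2/r2^3) = (55.12/2.58^3) / (43.77/6.37^3) = 18.9536

18.9536


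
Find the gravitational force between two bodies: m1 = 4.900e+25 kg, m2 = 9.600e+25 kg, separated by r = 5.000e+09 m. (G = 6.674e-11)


F = G*m1*m2/r^2 = 6.674e-11 * 4.900e+25 * 9.600e+25 / (5.000e+09)^2 = 6.674e-11 * 4.704e+51 / 2.500e+19 = 1.256e+22

1.256e+22 N


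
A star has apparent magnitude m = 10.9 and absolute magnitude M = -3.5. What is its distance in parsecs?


d = 10^((m - M + 5)/5) = 10^((10.9 - -3.5 + 5)/5) = 7585.7758

7585.7758 pc


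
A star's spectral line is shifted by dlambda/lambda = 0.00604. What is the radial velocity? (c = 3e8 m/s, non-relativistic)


v = (dlambda/lambda) * c = 0.00604 * 3e8 = 1.812e+06

1.812e+06 m/s


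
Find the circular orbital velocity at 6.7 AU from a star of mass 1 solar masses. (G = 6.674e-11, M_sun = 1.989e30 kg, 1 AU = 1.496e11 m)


v = sqrt(GM/r) = sqrt(6.674e-11 * 1.989e+30 / 1.002e+12) = 11508.1972

11508.1972 m/s


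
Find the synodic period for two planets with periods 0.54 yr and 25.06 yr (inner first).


1/P_syn = |1/P1 - 1/P2| = |1/0.54 - 1/25.06| => P_syn = 0.5519

0.5519 years


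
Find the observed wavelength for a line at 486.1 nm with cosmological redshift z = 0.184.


lam_obs = lam_emit * (1 + z) = 486.1 * (1 + 0.184) = 575.5424

575.5424 nm


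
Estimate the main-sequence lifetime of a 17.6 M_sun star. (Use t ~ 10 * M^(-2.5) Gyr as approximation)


t = 10 * M^(-2.5) = 10 * 17.6^(-2.5) = 0.0077

0.0077 Gyr


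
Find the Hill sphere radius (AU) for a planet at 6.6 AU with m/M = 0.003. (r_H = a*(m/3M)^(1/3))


r_H = a * (m/3M)^(1/3) = 6.6 * (0.003/3)^(1/3) = 0.66

0.66 AU


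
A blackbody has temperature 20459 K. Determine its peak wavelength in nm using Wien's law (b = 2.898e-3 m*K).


lam_max = b / T = 2.898e-3 / 20459 = 1.416e-07 m = 141.6492 nm

141.6492 nm


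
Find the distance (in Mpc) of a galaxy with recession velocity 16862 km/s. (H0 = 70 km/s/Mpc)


d = v / H0 = 16862 / 70 = 240.8857

240.8857 Mpc


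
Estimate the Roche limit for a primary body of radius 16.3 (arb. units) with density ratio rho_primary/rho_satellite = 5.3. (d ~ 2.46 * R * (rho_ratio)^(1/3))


d_Roche = 2.46 * 16.3 * 5.3^(1/3) = 69.9114

69.9114


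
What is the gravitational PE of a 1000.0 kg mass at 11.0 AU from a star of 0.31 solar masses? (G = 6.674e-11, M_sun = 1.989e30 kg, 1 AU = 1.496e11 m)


M = 0.31 * 1.989e30 kg = 6.1659e+29 kg; r = 11.0 AU * 1.496e11 m/AU = 1.6456e+12 m. U = -GM*m/r = -(6.674e-11 * 6.1659e+29 * 1000.0) / 1.6456e+12 = -2.501e+10

-2.501e+10 J


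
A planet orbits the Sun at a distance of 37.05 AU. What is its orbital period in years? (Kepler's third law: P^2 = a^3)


P = a^(3/2) = 37.05^1.5 = 225.5186

225.5186 years


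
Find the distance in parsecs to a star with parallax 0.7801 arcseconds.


d = 1/p = 1/0.7801 = 1.2819

1.2819 pc


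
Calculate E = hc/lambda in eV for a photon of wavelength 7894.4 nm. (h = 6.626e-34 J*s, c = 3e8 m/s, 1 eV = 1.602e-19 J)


E = hc/lambda = 6.626e-34 * 3e8 / 7.894e-06 = 2.518e-20 J = 0.1572 eV

0.1572 eV


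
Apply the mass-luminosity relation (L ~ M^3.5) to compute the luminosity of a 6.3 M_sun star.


L/L_sun = (M/M_sun)^3.5 = 6.3^3.5 = 627.613

627.613 L_sun


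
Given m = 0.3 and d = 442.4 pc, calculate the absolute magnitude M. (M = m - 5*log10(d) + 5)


M = m - 5*log10(d) + 5 = 0.3 - 5*log10(442.4) + 5 = -7.9291

-7.9291


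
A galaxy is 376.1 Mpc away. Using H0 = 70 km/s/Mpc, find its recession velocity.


v = H0 * d = 70 * 376.1 = 26327.0

26327.0 km/s


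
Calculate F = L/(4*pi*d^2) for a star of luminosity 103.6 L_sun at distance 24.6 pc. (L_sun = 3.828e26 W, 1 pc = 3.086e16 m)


F = L / (4*pi*d^2) = 3.966e+28 / (4*pi*(7.592e+17)^2) = 5.476e-09

5.476e-09 W/m^2


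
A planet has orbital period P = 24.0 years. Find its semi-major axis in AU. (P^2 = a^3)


a = P^(2/3) = 24.0^(2/3) = 8.3203

8.3203 AU


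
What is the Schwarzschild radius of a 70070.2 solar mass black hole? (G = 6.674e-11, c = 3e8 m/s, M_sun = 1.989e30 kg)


M = 70070.2 * 1.989e30 kg = 1.393696278e+35 kg. rs = 2GM/c^2 = 2 * 6.674e-11 * 1.393696278e+35 / (3e8)^2 = 2.067e+08

2.067e+08 m


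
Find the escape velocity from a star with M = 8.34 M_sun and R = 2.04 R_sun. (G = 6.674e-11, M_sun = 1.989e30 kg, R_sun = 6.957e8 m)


M = 8.34 * 1.989e30 kg = 1.658826e+31 kg; R = 2.04 * 6.957e8 m = 1.419228e+09 m. v_esc = sqrt(2GM/R) = sqrt(2 * 6.674e-11 * 1.658826e+31 / 1.419228e+09) = 1.249e+06

1.249e+06 m/s


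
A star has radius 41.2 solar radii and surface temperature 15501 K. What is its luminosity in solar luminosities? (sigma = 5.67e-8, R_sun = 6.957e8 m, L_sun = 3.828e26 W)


R = 41.2 * 6.957e8 m = 2.866284e+10 m. L = 4*pi*R^2*sigma*T^4 = 4*pi*(2.866284e+10)^2 * 5.67e-8 * 15501^4 = 3.379638328e+31 W. L/L_sun = 3.379638328e+31 / 3.828e26 = 88287.3126

88287.3126 L_sun


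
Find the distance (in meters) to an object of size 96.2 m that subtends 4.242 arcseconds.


D = size / theta_rad, theta_rad = 4.242 * pi/(180*3600) = 2.057e-05, D = 4.678e+06

4.678e+06 m


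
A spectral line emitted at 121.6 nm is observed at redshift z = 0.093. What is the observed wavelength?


lam_obs = lam_emit * (1 + z) = 121.6 * (1 + 0.093) = 132.9088

132.9088 nm


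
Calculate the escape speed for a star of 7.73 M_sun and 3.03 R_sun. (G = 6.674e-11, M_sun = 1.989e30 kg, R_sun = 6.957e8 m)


M = 7.73 * 1.989e30 kg = 1.537497e+31 kg; R = 3.03 * 6.957e8 m = 2.107971e+09 m. v_esc = sqrt(2GM/R) = sqrt(2 * 6.674e-11 * 1.537497e+31 / 2.107971e+09) = 986694.9867

986694.9867 m/s


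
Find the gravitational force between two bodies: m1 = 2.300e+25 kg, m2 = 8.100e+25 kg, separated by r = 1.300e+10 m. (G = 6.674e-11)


F = G*m1*m2/r^2 = 6.674e-11 * 2.300e+25 * 8.100e+25 / (1.300e+10)^2 = 6.674e-11 * 1.863e+51 / 1.690e+20 = 7.357e+20

7.357e+20 N


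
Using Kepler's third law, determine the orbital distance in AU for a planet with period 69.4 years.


a = P^(2/3) = 69.4^(2/3) = 16.8878

16.8878 AU


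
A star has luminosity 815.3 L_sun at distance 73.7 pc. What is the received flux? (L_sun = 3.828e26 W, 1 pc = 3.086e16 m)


F = L / (4*pi*d^2) = 3.121e+29 / (4*pi*(2.274e+18)^2) = 4.801e-09

4.801e-09 W/m^2


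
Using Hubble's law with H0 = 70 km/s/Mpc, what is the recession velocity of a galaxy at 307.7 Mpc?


v = H0 * d = 70 * 307.7 = 21539.0

21539.0 km/s


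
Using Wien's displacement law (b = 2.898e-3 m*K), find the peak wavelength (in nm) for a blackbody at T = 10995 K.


lam_max = b / T = 2.898e-3 / 10995 = 2.636e-07 m = 263.5744 nm

263.5744 nm


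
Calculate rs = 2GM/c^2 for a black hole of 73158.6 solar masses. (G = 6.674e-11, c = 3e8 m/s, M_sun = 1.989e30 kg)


M = 73158.6 * 1.989e30 kg = 1.455124554e+35 kg. rs = 2GM/c^2 = 2 * 6.674e-11 * 1.455124554e+35 / (3e8)^2 = 2.158e+08

2.158e+08 m


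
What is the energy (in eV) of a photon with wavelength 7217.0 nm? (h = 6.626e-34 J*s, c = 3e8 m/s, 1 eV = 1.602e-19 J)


E = hc/lambda = 6.626e-34 * 3e8 / 7.217e-06 = 2.754e-20 J = 0.1719 eV

0.1719 eV


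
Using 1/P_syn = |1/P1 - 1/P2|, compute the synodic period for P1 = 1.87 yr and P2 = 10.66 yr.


1/P_syn = |1/P1 - 1/P2| = |1/1.87 - 1/10.66| => P_syn = 2.2678

2.2678 years


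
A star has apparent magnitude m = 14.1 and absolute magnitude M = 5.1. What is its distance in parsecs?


d = 10^((m - M + 5)/5) = 10^((14.1 - 5.1 + 5)/5) = 630.9573

630.9573 pc


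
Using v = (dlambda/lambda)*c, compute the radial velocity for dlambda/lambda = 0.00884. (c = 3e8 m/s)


v = (dlambda/lambda) * c = 0.00884 * 3e8 = 2.652e+06

2.652e+06 m/s


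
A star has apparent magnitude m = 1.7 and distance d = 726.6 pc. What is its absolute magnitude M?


M = m - 5*log10(d) + 5 = 1.7 - 5*log10(726.6) + 5 = -7.6065

-7.6065


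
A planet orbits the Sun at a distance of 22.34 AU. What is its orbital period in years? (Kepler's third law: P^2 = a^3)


P = a^(3/2) = 22.34^1.5 = 105.5905

105.5905 years


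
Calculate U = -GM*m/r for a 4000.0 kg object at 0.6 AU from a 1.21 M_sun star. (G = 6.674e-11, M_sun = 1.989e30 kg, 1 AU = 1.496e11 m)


M = 1.21 * 1.989e30 kg = 2.40669e+30 kg; r = 0.6 AU * 1.496e11 m/AU = 8.976e+10 m. U = -GM*m/r = -(6.674e-11 * 2.40669e+30 * 4000.0) / 8.976e+10 = -7.158e+12

-7.158e+12 J


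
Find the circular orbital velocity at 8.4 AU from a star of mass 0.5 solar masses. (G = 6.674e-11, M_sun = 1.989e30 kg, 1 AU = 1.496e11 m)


v = sqrt(GM/r) = sqrt(6.674e-11 * 9.945e+29 / 1.257e+12) = 7267.5839

7267.5839 m/s


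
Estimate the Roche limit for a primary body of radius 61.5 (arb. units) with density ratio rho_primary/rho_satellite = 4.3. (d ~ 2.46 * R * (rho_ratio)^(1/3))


d_Roche = 2.46 * 61.5 * 4.3^(1/3) = 246.0177

246.0177


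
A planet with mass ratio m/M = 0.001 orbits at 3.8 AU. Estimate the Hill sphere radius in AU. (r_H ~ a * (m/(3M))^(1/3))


r_H = a * (m/3M)^(1/3) = 3.8 * (0.001/3)^(1/3) = 0.2635

0.2635 AU


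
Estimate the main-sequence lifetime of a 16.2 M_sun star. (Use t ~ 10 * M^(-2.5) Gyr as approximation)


t = 10 * M^(-2.5) = 10 * 16.2^(-2.5) = 0.0095

0.0095 Gyr


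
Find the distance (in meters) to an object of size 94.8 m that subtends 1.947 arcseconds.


D = size / theta_rad, theta_rad = 1.947 * pi/(180*3600) = 9.439e-06, D = 1.004e+07

1.004e+07 m


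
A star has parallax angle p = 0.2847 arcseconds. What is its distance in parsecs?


d = 1/p = 1/0.2847 = 3.5125

3.5125 pc


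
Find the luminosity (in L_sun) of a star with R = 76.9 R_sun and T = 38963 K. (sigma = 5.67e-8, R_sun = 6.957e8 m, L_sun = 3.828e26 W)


R = 76.9 * 6.957e8 m = 5.349933e+10 m. L = 4*pi*R^2*sigma*T^4 = 4*pi*(5.349933e+10)^2 * 5.67e-8 * 38963^4 = 4.700014126e+33 W. L/L_sun = 4.700014126e+33 / 3.828e26 = 1.228e+07

1.228e+07 L_sun


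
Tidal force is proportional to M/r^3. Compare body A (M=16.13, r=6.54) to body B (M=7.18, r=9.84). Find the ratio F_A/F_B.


Ratio = (M1/r1^3) / (M2/r2^3) = (16.13/6.54^3) / (7.18/9.84^3) = 7.6518

7.6518


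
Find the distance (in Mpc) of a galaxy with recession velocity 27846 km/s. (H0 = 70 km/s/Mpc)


d = v / H0 = 27846 / 70 = 397.8

397.8 Mpc


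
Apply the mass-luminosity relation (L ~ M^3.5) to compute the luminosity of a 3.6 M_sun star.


L/L_sun = (M/M_sun)^3.5 = 3.6^3.5 = 88.5235

88.5235 L_sun


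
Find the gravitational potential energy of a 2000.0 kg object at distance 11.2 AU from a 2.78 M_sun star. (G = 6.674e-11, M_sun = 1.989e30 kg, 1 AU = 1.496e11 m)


M = 2.78 * 1.989e30 kg = 5.52942e+30 kg; r = 11.2 AU * 1.496e11 m/AU = 1.67552e+12 m. U = -GM*m/r = -(6.674e-11 * 5.52942e+30 * 2000.0) / 1.67552e+12 = -4.405e+11

-4.405e+11 J


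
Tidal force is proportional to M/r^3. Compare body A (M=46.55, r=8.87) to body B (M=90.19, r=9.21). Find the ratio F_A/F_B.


Ratio = (M1/r1^3) / (M2/r2^3) = (46.55/8.87^3) / (90.19/9.21^3) = 0.5778

0.5778


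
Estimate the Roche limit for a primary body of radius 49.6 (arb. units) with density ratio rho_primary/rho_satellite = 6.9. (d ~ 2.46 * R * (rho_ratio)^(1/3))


d_Roche = 2.46 * 49.6 * 6.9^(1/3) = 232.2914

232.2914


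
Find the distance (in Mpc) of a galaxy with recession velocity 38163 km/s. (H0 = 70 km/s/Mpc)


d = v / H0 = 38163 / 70 = 545.1857

545.1857 Mpc


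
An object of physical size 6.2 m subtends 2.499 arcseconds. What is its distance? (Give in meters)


D = size / theta_rad, theta_rad = 2.499 * pi/(180*3600) = 1.212e-05, D = 511741.4161

511741.4161 m


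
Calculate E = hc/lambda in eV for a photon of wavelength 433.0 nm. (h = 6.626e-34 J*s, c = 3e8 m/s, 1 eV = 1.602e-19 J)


E = hc/lambda = 6.626e-34 * 3e8 / 4.330e-07 = 4.591e-19 J = 2.8656 eV

2.8656 eV


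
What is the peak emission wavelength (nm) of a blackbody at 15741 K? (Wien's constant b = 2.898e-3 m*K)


lam_max = b / T = 2.898e-3 / 15741 = 1.841e-07 m = 184.1052 nm

184.1052 nm


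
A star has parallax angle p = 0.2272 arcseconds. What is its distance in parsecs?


d = 1/p = 1/0.2272 = 4.4014

4.4014 pc


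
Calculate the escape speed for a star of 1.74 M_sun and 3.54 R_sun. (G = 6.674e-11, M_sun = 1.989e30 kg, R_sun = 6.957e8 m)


M = 1.74 * 1.989e30 kg = 3.46086e+30 kg; R = 3.54 * 6.957e8 m = 2.462778e+09 m. v_esc = sqrt(2GM/R) = sqrt(2 * 6.674e-11 * 3.46086e+30 / 2.462778e+09) = 433099.3002

433099.3002 m/s


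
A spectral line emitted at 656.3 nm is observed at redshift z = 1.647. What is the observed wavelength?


lam_obs = lam_emit * (1 + z) = 656.3 * (1 + 1.647) = 1737.2261

1737.2261 nm


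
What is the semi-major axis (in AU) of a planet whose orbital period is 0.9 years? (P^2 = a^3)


a = P^(2/3) = 0.9^(2/3) = 0.9322

0.9322 AU


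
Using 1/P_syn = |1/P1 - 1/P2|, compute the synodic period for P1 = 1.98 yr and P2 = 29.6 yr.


1/P_syn = |1/P1 - 1/P2| = |1/1.98 - 1/29.6| => P_syn = 2.1219

2.1219 years


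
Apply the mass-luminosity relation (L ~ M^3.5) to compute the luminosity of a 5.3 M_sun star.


L/L_sun = (M/M_sun)^3.5 = 5.3^3.5 = 342.7406

342.7406 L_sun


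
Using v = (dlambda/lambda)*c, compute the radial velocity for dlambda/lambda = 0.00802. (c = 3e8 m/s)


v = (dlambda/lambda) * c = 0.00802 * 3e8 = 2.406e+06

2.406e+06 m/s


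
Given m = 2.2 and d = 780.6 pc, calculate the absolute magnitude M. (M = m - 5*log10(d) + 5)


M = m - 5*log10(d) + 5 = 2.2 - 5*log10(780.6) + 5 = -7.2621

-7.2621


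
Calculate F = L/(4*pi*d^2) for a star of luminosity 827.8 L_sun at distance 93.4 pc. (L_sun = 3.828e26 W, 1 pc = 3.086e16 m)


F = L / (4*pi*d^2) = 3.169e+29 / (4*pi*(2.882e+18)^2) = 3.035e-09

3.035e-09 W/m^2


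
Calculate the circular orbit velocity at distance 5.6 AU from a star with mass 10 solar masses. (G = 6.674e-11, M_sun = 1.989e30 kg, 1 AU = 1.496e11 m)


v = sqrt(GM/r) = sqrt(6.674e-11 * 1.989e+31 / 8.378e+11) = 39806.1965

39806.1965 m/s


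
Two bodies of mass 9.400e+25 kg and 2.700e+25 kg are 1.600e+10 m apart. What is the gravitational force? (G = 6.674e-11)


F = G*m1*m2/r^2 = 6.674e-11 * 9.400e+25 * 2.700e+25 / (1.600e+10)^2 = 6.674e-11 * 2.538e+51 / 2.560e+20 = 6.617e+20

6.617e+20 N


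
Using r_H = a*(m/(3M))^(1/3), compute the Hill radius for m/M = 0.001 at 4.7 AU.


r_H = a * (m/3M)^(1/3) = 4.7 * (0.001/3)^(1/3) = 0.3259

0.3259 AU


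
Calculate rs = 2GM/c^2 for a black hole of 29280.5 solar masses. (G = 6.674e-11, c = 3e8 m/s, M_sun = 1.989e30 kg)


M = 29280.5 * 1.989e30 kg = 5.82389145e+34 kg. rs = 2GM/c^2 = 2 * 6.674e-11 * 5.82389145e+34 / (3e8)^2 = 8.637e+07

8.637e+07 m


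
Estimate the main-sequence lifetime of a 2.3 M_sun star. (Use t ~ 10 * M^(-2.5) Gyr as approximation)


t = 10 * M^(-2.5) = 10 * 2.3^(-2.5) = 1.2465

1.2465 Gyr


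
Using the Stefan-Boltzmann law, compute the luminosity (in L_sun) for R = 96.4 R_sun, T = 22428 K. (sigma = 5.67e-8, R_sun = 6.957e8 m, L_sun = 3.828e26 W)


R = 96.4 * 6.957e8 m = 6.706548e+10 m. L = 4*pi*R^2*sigma*T^4 = 4*pi*(6.706548e+10)^2 * 5.67e-8 * 22428^4 = 8.108736486e+32 W. L/L_sun = 8.108736486e+32 / 3.828e26 = 2.118e+06

2.118e+06 L_sun


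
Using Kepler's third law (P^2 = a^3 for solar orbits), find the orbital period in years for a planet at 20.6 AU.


P = a^(3/2) = 20.6^1.5 = 93.4977

93.4977 years


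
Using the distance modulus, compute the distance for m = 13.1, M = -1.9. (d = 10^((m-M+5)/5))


d = 10^((m - M + 5)/5) = 10^((13.1 - -1.9 + 5)/5) = 10000.0

10000.0 pc


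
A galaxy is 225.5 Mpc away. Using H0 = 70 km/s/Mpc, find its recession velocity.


v = H0 * d = 70 * 225.5 = 15785.0

15785.0 km/s


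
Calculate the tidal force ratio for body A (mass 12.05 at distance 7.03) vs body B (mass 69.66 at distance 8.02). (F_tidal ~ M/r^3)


Ratio = (M1/r1^3) / (M2/r2^3) = (12.05/7.03^3) / (69.66/8.02^3) = 0.2568

0.2568


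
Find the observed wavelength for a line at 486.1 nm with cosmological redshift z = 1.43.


lam_obs = lam_emit * (1 + z) = 486.1 * (1 + 1.43) = 1181.223

1181.223 nm


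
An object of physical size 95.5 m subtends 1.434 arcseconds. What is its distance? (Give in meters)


D = size / theta_rad, theta_rad = 1.434 * pi/(180*3600) = 6.952e-06, D = 1.374e+07

1.374e+07 m


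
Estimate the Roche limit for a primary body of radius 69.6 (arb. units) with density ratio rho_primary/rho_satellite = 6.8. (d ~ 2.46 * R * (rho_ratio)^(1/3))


d_Roche = 2.46 * 69.6 * 6.8^(1/3) = 324.375

324.375


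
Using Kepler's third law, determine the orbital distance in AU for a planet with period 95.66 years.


a = P^(2/3) = 95.66^(2/3) = 20.9164

20.9164 AU


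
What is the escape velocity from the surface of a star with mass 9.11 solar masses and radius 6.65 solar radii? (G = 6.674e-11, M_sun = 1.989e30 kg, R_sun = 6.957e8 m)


M = 9.11 * 1.989e30 kg = 1.811979e+31 kg; R = 6.65 * 6.957e8 m = 4.626405e+09 m. v_esc = sqrt(2GM/R) = sqrt(2 * 6.674e-11 * 1.811979e+31 / 4.626405e+09) = 723040.8836

723040.8836 m/s


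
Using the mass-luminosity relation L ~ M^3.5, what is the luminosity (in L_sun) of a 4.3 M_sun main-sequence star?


L/L_sun = (M/M_sun)^3.5 = 4.3^3.5 = 164.8692

164.8692 L_sun


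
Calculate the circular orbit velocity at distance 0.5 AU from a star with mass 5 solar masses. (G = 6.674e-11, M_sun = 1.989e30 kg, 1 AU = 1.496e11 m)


v = sqrt(GM/r) = sqrt(6.674e-11 * 9.945e+30 / 7.480e+10) = 94198.6537

94198.6537 m/s


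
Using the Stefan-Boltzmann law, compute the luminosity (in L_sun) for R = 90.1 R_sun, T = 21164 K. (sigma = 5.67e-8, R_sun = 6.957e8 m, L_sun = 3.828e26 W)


R = 90.1 * 6.957e8 m = 6.268257e+10 m. L = 4*pi*R^2*sigma*T^4 = 4*pi*(6.268257e+10)^2 * 5.67e-8 * 21164^4 = 5.616652085e+32 W. L/L_sun = 5.616652085e+32 / 3.828e26 = 1.467e+06

1.467e+06 L_sun


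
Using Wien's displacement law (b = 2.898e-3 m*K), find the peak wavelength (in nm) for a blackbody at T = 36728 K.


lam_max = b / T = 2.898e-3 / 36728 = 7.890e-08 m = 78.9044 nm

78.9044 nm


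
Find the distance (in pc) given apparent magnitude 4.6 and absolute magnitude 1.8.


d = 10^((m - M + 5)/5) = 10^((4.6 - 1.8 + 5)/5) = 36.3078

36.3078 pc


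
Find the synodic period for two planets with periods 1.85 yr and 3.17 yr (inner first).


1/P_syn = |1/P1 - 1/P2| = |1/1.85 - 1/3.17| => P_syn = 4.4428

4.4428 years


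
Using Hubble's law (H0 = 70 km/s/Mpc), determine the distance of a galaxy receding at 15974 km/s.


d = v / H0 = 15974 / 70 = 228.2

228.2 Mpc


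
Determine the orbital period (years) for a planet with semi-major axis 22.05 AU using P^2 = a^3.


P = a^(3/2) = 22.05^1.5 = 103.5411

103.5411 years


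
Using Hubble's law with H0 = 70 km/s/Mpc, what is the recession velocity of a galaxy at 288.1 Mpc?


v = H0 * d = 70 * 288.1 = 20167.0

20167.0 km/s


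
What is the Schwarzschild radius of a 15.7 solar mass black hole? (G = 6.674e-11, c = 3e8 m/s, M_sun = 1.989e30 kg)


M = 15.7 * 1.989e30 kg = 3.12273e+31 kg. rs = 2GM/c^2 = 2 * 6.674e-11 * 3.12273e+31 / (3e8)^2 = 46313.5556

46313.5556 m


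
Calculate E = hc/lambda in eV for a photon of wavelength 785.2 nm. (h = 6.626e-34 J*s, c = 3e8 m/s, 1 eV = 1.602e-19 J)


E = hc/lambda = 6.626e-34 * 3e8 / 7.852e-07 = 2.532e-19 J = 1.5803 eV

1.5803 eV


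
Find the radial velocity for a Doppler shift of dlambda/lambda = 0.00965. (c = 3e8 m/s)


v = (dlambda/lambda) * c = 0.00965 * 3e8 = 2.895e+06

2.895e+06 m/s


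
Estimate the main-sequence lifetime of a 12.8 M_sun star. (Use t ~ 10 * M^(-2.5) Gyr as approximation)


t = 10 * M^(-2.5) = 10 * 12.8^(-2.5) = 0.0171

0.0171 Gyr


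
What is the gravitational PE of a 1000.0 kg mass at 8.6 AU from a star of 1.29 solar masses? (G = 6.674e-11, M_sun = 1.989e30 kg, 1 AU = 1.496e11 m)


M = 1.29 * 1.989e30 kg = 2.56581e+30 kg; r = 8.6 AU * 1.496e11 m/AU = 1.28656e+12 m. U = -GM*m/r = -(6.674e-11 * 2.56581e+30 * 1000.0) / 1.28656e+12 = -1.331e+11

-1.331e+11 J


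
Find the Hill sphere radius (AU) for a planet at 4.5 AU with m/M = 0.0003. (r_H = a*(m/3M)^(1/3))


r_H = a * (m/3M)^(1/3) = 4.5 * (0.0003/3)^(1/3) = 0.2089

0.2089 AU


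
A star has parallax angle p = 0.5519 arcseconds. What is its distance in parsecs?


d = 1/p = 1/0.5519 = 1.8119

1.8119 pc


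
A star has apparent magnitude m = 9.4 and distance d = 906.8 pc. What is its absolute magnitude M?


M = m - 5*log10(d) + 5 = 9.4 - 5*log10(906.8) + 5 = -0.3876

-0.3876


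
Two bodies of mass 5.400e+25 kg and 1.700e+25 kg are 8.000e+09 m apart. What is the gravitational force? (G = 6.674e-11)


F = G*m1*m2/r^2 = 6.674e-11 * 5.400e+25 * 1.700e+25 / (8.000e+09)^2 = 6.674e-11 * 9.180e+50 / 6.400e+19 = 9.573e+20

9.573e+20 N


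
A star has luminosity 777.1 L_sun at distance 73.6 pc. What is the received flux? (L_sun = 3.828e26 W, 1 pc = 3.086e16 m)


F = L / (4*pi*d^2) = 2.975e+29 / (4*pi*(2.271e+18)^2) = 4.589e-09

4.589e-09 W/m^2


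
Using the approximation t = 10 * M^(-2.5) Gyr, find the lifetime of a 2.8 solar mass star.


t = 10 * M^(-2.5) = 10 * 2.8^(-2.5) = 0.7623

0.7623 Gyr


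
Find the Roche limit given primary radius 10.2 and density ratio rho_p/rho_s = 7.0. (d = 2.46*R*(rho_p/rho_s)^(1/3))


d_Roche = 2.46 * 10.2 * 7.0^(1/3) = 47.9993

47.9993


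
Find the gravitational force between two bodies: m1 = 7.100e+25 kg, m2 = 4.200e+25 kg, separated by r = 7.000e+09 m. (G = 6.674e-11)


F = G*m1*m2/r^2 = 6.674e-11 * 7.100e+25 * 4.200e+25 / (7.000e+09)^2 = 6.674e-11 * 2.982e+51 / 4.900e+19 = 4.062e+21

4.062e+21 N


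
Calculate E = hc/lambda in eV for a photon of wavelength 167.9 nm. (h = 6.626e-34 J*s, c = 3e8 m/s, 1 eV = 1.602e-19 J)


E = hc/lambda = 6.626e-34 * 3e8 / 1.679e-07 = 1.184e-18 J = 7.3903 eV

7.3903 eV


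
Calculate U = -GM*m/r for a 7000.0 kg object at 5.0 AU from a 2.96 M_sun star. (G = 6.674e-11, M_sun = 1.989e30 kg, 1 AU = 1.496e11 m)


M = 2.96 * 1.989e30 kg = 5.88744e+30 kg; r = 5.0 AU * 1.496e11 m/AU = 7.48e+11 m. U = -GM*m/r = -(6.674e-11 * 5.88744e+30 * 7000.0) / 7.48e+11 = -3.677e+12

-3.677e+12 J


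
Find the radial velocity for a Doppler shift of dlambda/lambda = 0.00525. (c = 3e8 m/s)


v = (dlambda/lambda) * c = 0.00525 * 3e8 = 1.575e+06

1.575e+06 m/s


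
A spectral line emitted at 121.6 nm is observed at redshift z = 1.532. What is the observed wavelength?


lam_obs = lam_emit * (1 + z) = 121.6 * (1 + 1.532) = 307.8912

307.8912 nm


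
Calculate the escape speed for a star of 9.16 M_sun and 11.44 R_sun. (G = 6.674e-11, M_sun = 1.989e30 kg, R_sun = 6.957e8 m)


M = 9.16 * 1.989e30 kg = 1.821924e+31 kg; R = 11.44 * 6.957e8 m = 7.958808e+09 m. v_esc = sqrt(2GM/R) = sqrt(2 * 6.674e-11 * 1.821924e+31 / 7.958808e+09) = 552776.044

552776.044 m/s


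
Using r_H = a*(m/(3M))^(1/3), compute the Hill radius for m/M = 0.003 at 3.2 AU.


r_H = a * (m/3M)^(1/3) = 3.2 * (0.003/3)^(1/3) = 0.32

0.32 AU


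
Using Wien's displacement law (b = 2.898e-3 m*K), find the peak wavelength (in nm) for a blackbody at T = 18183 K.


lam_max = b / T = 2.898e-3 / 18183 = 1.594e-07 m = 159.3796 nm

159.3796 nm


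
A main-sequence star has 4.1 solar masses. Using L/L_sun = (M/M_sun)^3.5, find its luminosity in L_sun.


L/L_sun = (M/M_sun)^3.5 = 4.1^3.5 = 139.5544

139.5544 L_sun


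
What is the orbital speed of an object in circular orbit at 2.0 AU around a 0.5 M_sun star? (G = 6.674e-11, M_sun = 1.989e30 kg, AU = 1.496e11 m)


v = sqrt(GM/r) = sqrt(6.674e-11 * 9.945e+29 / 2.992e+11) = 14894.1149

14894.1149 m/s


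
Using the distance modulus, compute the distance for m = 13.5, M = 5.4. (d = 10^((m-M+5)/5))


d = 10^((m - M + 5)/5) = 10^((13.5 - 5.4 + 5)/5) = 416.8694

416.8694 pc


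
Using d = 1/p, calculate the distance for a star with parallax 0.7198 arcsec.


d = 1/p = 1/0.7198 = 1.3893

1.3893 pc


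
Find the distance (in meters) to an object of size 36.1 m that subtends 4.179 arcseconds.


D = size / theta_rad, theta_rad = 4.179 * pi/(180*3600) = 2.026e-05, D = 1.782e+06

1.782e+06 m


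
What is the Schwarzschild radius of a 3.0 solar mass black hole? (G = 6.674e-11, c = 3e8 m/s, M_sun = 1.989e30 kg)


M = 3.0 * 1.989e30 kg = 5.967e+30 kg. rs = 2GM/c^2 = 2 * 6.674e-11 * 5.967e+30 / (3e8)^2 = 8849.724

8849.724 m


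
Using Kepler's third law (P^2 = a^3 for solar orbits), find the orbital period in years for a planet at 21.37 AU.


P = a^(3/2) = 21.37^1.5 = 98.7886

98.7886 years


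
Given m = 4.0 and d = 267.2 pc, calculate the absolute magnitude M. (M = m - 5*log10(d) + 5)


M = m - 5*log10(d) + 5 = 4.0 - 5*log10(267.2) + 5 = -3.1342

-3.1342


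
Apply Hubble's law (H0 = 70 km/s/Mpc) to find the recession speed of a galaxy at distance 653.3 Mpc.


v = H0 * d = 70 * 653.3 = 45731.0

45731.0 km/s


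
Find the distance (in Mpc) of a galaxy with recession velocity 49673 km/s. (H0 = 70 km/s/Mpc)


d = v / H0 = 49673 / 70 = 709.6143

709.6143 Mpc


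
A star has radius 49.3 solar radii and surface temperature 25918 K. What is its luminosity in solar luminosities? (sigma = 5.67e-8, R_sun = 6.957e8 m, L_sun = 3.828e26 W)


R = 49.3 * 6.957e8 m = 3.429801e+10 m. L = 4*pi*R^2*sigma*T^4 = 4*pi*(3.429801e+10)^2 * 5.67e-8 * 25918^4 = 3.782132246e+32 W. L/L_sun = 3.782132246e+32 / 3.828e26 = 988017.8281

988017.8281 L_sun


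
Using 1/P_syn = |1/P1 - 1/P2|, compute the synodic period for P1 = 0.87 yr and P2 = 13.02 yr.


1/P_syn = |1/P1 - 1/P2| = |1/0.87 - 1/13.02| => P_syn = 0.9323

0.9323 years


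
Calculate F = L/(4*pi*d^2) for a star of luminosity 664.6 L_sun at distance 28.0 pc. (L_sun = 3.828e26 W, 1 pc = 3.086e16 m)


F = L / (4*pi*d^2) = 2.544e+29 / (4*pi*(8.641e+17)^2) = 2.712e-08

2.712e-08 W/m^2


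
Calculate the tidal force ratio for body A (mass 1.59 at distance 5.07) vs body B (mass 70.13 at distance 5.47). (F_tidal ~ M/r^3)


Ratio = (M1/r1^3) / (M2/r2^3) = (1.59/5.07^3) / (70.13/5.47^3) = 0.0285

0.0285


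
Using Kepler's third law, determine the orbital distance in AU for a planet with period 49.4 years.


a = P^(2/3) = 49.4^(2/3) = 13.4633

13.4633 AU


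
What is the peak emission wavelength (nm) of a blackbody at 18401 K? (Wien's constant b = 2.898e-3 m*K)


lam_max = b / T = 2.898e-3 / 18401 = 1.575e-07 m = 157.4914 nm

157.4914 nm


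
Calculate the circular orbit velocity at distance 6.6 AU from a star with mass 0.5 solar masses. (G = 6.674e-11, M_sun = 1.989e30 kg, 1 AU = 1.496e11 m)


v = sqrt(GM/r) = sqrt(6.674e-11 * 9.945e+29 / 9.874e+11) = 8198.9404

8198.9404 m/s


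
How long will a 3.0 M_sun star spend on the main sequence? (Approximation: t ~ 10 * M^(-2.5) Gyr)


t = 10 * M^(-2.5) = 10 * 3.0^(-2.5) = 0.6415

0.6415 Gyr


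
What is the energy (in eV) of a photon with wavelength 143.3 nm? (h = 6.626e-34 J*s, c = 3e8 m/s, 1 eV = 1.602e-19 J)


E = hc/lambda = 6.626e-34 * 3e8 / 1.433e-07 = 1.387e-18 J = 8.6589 eV

8.6589 eV


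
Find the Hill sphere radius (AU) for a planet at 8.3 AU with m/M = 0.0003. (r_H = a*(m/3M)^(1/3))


r_H = a * (m/3M)^(1/3) = 8.3 * (0.0003/3)^(1/3) = 0.3853

0.3853 AU


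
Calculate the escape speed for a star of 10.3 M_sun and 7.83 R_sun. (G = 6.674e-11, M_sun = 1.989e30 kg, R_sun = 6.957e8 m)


M = 10.3 * 1.989e30 kg = 2.04867e+31 kg; R = 7.83 * 6.957e8 m = 5.447331e+09 m. v_esc = sqrt(2GM/R) = sqrt(2 * 6.674e-11 * 2.04867e+31 / 5.447331e+09) = 708520.1733

708520.1733 m/s


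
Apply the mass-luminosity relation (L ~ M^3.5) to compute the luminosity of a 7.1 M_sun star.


L/L_sun = (M/M_sun)^3.5 = 7.1^3.5 = 953.6834

953.6834 L_sun


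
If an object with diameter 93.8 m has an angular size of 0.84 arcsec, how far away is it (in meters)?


D = size / theta_rad, theta_rad = 0.84 * pi/(180*3600) = 4.072e-06, D = 2.303e+07

2.303e+07 m


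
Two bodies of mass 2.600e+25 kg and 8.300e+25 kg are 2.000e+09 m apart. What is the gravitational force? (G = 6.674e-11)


F = G*m1*m2/r^2 = 6.674e-11 * 2.600e+25 * 8.300e+25 / (2.000e+09)^2 = 6.674e-11 * 2.158e+51 / 4.000e+18 = 3.601e+22

3.601e+22 N


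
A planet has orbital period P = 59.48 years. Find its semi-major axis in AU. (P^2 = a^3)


a = P^(2/3) = 59.48^(2/3) = 15.2375

15.2375 AU


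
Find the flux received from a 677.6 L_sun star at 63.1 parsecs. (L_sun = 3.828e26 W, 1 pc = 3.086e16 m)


F = L / (4*pi*d^2) = 2.594e+29 / (4*pi*(1.947e+18)^2) = 5.444e-09

5.444e-09 W/m^2


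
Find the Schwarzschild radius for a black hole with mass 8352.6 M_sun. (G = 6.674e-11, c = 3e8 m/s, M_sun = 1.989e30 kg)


M = 8352.6 * 1.989e30 kg = 1.66133214e+34 kg. rs = 2GM/c^2 = 2 * 6.674e-11 * 1.66133214e+34 / (3e8)^2 = 2.464e+07

2.464e+07 m


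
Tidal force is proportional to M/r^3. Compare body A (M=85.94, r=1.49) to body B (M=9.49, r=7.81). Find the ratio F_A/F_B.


Ratio = (M1/r1^3) / (M2/r2^3) = (85.94/1.49^3) / (9.49/7.81^3) = 1304.1377

1304.1377


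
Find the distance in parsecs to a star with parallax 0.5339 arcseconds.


d = 1/p = 1/0.5339 = 1.873

1.873 pc


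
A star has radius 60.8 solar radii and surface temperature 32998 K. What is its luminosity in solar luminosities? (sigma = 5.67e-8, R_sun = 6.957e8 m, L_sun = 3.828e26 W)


R = 60.8 * 6.957e8 m = 4.229856e+10 m. L = 4*pi*R^2*sigma*T^4 = 4*pi*(4.229856e+10)^2 * 5.67e-8 * 32998^4 = 1.511452701e+33 W. L/L_sun = 1.511452701e+33 / 3.828e26 = 3.948e+06

3.948e+06 L_sun


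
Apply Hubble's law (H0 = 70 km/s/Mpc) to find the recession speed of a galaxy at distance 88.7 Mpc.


v = H0 * d = 70 * 88.7 = 6209.0

6209.0 km/s


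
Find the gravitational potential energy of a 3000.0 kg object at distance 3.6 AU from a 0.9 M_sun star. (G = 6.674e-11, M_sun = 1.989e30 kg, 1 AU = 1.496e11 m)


M = 0.9 * 1.989e30 kg = 1.7901e+30 kg; r = 3.6 AU * 1.496e11 m/AU = 5.3856e+11 m. U = -GM*m/r = -(6.674e-11 * 1.7901e+30 * 3000.0) / 5.3856e+11 = -6.655e+11

-6.655e+11 J


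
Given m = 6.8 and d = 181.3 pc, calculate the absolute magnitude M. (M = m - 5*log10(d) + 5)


M = m - 5*log10(d) + 5 = 6.8 - 5*log10(181.3) + 5 = 0.508

0.508


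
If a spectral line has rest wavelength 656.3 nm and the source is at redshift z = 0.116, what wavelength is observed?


lam_obs = lam_emit * (1 + z) = 656.3 * (1 + 0.116) = 732.4308

732.4308 nm


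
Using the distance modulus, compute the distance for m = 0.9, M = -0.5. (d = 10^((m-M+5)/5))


d = 10^((m - M + 5)/5) = 10^((0.9 - -0.5 + 5)/5) = 19.0546

19.0546 pc


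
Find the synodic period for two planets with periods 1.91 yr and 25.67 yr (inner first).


1/P_syn = |1/P1 - 1/P2| = |1/1.91 - 1/25.67| => P_syn = 2.0635

2.0635 years


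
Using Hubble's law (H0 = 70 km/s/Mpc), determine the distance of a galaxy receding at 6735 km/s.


d = v / H0 = 6735 / 70 = 96.2143

96.2143 Mpc


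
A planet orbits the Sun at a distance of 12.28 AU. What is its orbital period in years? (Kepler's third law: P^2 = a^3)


P = a^(3/2) = 12.28^1.5 = 43.0326

43.0326 years


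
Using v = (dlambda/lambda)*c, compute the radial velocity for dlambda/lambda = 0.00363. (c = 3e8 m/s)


v = (dlambda/lambda) * c = 0.00363 * 3e8 = 1.089e+06

1.089e+06 m/s


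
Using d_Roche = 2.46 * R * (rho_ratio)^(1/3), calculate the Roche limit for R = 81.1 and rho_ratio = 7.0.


d_Roche = 2.46 * 81.1 * 7.0^(1/3) = 381.6412

381.6412


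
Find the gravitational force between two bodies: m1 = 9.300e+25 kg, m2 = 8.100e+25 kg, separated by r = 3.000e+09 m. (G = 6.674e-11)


F = G*m1*m2/r^2 = 6.674e-11 * 9.300e+25 * 8.100e+25 / (3.000e+09)^2 = 6.674e-11 * 7.533e+51 / 9.000e+18 = 5.586e+22

5.586e+22 N


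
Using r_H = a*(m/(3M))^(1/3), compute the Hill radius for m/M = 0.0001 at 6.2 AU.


r_H = a * (m/3M)^(1/3) = 6.2 * (0.0001/3)^(1/3) = 0.1995

0.1995 AU


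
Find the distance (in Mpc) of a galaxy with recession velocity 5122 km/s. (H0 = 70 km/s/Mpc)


d = v / H0 = 5122 / 70 = 73.1714

73.1714 Mpc


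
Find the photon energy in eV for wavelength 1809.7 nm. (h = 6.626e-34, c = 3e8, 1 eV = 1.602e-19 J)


E = hc/lambda = 6.626e-34 * 3e8 / 1.810e-06 = 1.098e-19 J = 0.6857 eV

0.6857 eV


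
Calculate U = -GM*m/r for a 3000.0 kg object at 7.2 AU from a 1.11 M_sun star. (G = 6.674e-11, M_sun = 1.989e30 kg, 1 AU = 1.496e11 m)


M = 1.11 * 1.989e30 kg = 2.20779e+30 kg; r = 7.2 AU * 1.496e11 m/AU = 1.07712e+12 m. U = -GM*m/r = -(6.674e-11 * 2.20779e+30 * 3000.0) / 1.07712e+12 = -4.104e+11

-4.104e+11 J


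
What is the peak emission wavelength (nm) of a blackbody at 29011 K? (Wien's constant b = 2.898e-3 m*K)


lam_max = b / T = 2.898e-3 / 29011 = 9.989e-08 m = 99.8931 nm

99.8931 nm


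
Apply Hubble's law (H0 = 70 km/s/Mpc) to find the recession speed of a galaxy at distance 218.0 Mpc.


v = H0 * d = 70 * 218.0 = 15260.0

15260.0 km/s


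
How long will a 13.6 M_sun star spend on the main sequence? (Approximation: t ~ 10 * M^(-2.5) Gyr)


t = 10 * M^(-2.5) = 10 * 13.6^(-2.5) = 0.0147

0.0147 Gyr


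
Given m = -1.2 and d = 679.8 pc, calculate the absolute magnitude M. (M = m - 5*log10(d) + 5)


M = m - 5*log10(d) + 5 = -1.2 - 5*log10(679.8) + 5 = -10.3619

-10.3619


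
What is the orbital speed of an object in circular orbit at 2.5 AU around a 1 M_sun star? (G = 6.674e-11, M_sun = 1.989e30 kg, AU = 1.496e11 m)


v = sqrt(GM/r) = sqrt(6.674e-11 * 1.989e+30 / 3.740e+11) = 18839.7307

18839.7307 m/s


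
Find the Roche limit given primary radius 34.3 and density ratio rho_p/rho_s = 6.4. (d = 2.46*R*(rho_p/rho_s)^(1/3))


d_Roche = 2.46 * 34.3 * 6.4^(1/3) = 156.6592

156.6592


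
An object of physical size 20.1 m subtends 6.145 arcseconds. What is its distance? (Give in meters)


D = size / theta_rad, theta_rad = 6.145 * pi/(180*3600) = 2.979e-05, D = 674682.2792

674682.2792 m


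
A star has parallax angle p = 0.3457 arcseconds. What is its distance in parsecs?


d = 1/p = 1/0.3457 = 2.8927

2.8927 pc


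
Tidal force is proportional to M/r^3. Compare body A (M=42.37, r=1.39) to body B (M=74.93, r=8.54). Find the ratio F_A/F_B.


Ratio = (M1/r1^3) / (M2/r2^3) = (42.37/1.39^3) / (74.93/8.54^3) = 131.139

131.139


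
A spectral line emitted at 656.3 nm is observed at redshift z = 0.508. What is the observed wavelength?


lam_obs = lam_emit * (1 + z) = 656.3 * (1 + 0.508) = 989.7004

989.7004 nm


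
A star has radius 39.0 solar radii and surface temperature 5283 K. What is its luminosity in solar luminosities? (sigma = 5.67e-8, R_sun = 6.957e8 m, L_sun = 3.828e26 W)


R = 39.0 * 6.957e8 m = 2.71323e+10 m. L = 4*pi*R^2*sigma*T^4 = 4*pi*(2.71323e+10)^2 * 5.67e-8 * 5283^4 = 4.085908026e+29 W. L/L_sun = 4.085908026e+29 / 3.828e26 = 1067.3741

1067.3741 L_sun


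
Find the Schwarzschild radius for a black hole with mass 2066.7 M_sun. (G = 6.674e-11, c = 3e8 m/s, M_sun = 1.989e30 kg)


M = 2066.7 * 1.989e30 kg = 4.1106663e+33 kg. rs = 2GM/c^2 = 2 * 6.674e-11 * 4.1106663e+33 / (3e8)^2 = 6.097e+06

6.097e+06 m


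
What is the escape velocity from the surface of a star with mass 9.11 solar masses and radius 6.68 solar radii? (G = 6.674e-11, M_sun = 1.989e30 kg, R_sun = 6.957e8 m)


M = 9.11 * 1.989e30 kg = 1.811979e+31 kg; R = 6.68 * 6.957e8 m = 4.647276e+09 m. v_esc = sqrt(2GM/R) = sqrt(2 * 6.674e-11 * 1.811979e+31 / 4.647276e+09) = 721415.4618

721415.4618 m/s


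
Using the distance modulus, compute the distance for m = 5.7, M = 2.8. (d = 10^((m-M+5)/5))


d = 10^((m - M + 5)/5) = 10^((5.7 - 2.8 + 5)/5) = 38.0189

38.0189 pc


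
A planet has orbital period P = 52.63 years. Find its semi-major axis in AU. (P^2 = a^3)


a = P^(2/3) = 52.63^(2/3) = 14.0439

14.0439 AU


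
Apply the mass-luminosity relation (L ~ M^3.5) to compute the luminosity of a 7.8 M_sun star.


L/L_sun = (M/M_sun)^3.5 = 7.8^3.5 = 1325.3516

1325.3516 L_sun


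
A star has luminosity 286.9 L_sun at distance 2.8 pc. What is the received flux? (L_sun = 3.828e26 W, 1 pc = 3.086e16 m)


F = L / (4*pi*d^2) = 1.098e+29 / (4*pi*(8.641e+16)^2) = 1.171e-06

1.171e-06 W/m^2


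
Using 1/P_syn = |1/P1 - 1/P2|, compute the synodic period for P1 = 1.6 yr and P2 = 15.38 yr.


1/P_syn = |1/P1 - 1/P2| = |1/1.6 - 1/15.38| => P_syn = 1.7858

1.7858 years


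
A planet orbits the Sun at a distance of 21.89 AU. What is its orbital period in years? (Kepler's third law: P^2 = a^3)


P = a^(3/2) = 21.89^1.5 = 102.4162

102.4162 years


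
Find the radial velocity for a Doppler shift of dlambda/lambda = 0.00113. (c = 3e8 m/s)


v = (dlambda/lambda) * c = 0.00113 * 3e8 = 339000.0

339000.0 m/s


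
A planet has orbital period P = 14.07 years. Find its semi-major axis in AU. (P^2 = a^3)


a = P^(2/3) = 14.07^(2/3) = 5.8281

5.8281 AU


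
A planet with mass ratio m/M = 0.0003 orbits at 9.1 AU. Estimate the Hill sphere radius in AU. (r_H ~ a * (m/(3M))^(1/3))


r_H = a * (m/3M)^(1/3) = 9.1 * (0.0003/3)^(1/3) = 0.4224

0.4224 AU


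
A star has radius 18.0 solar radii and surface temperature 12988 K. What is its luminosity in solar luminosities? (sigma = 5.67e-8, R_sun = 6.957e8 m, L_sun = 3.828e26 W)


R = 18.0 * 6.957e8 m = 1.25226e+10 m. L = 4*pi*R^2*sigma*T^4 = 4*pi*(1.25226e+10)^2 * 5.67e-8 * 12988^4 = 3.179443118e+30 W. L/L_sun = 3.179443118e+30 / 3.828e26 = 8305.7553

8305.7553 L_sun


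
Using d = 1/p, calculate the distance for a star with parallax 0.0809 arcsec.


d = 1/p = 1/0.0809 = 12.3609

12.3609 pc


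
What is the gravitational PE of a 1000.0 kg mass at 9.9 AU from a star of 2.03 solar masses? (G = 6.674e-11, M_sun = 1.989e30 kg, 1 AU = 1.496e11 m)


M = 2.03 * 1.989e30 kg = 4.03767e+30 kg; r = 9.9 AU * 1.496e11 m/AU = 1.48104e+12 m. U = -GM*m/r = -(6.674e-11 * 4.03767e+30 * 1000.0) / 1.48104e+12 = -1.819e+11

-1.819e+11 J


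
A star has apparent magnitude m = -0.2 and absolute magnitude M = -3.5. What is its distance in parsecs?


d = 10^((m - M + 5)/5) = 10^((-0.2 - -3.5 + 5)/5) = 45.7088

45.7088 pc


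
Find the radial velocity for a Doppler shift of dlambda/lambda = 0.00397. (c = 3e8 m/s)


v = (dlambda/lambda) * c = 0.00397 * 3e8 = 1.191e+06

1.191e+06 m/s


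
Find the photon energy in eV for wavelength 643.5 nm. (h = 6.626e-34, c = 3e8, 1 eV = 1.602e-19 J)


E = hc/lambda = 6.626e-34 * 3e8 / 6.435e-07 = 3.089e-19 J = 1.9282 eV

1.9282 eV
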